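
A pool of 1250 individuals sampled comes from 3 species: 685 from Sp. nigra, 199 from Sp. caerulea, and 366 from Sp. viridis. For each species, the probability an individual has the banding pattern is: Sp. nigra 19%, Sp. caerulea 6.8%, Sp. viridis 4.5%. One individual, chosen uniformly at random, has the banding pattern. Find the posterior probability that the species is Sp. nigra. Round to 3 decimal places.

Prior × likelihood for each hypothesis:
  Sp. nigra: 0.548 × 0.19 = 0.10412
  Sp. caerulea: 0.1592 × 0.068 = 0.0108256
  Sp. viridis: 0.2928 × 0.045 = 0.013176
Normalizing constant = 0.1281216.
P(Sp. nigra | evidence) = 0.10412 / 0.1281216 ≈ 0.813.

0.813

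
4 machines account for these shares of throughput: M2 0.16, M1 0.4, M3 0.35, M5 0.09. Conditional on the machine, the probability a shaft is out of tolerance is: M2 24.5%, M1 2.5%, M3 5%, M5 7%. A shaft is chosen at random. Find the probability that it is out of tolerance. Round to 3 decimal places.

0.073

By Bayes' rule, posterior ∝ prior × likelihood:
  M2: 0.16 × 0.245 = 0.0392
  M1: 0.4 × 0.025 = 0.01
  M3: 0.35 × 0.05 = 0.0175
  M5: 0.09 × 0.07 = 0.0063
P(oversize) = 0.0392 + 0.01 + 0.0175 + 0.0063 = 0.073 → 0.073.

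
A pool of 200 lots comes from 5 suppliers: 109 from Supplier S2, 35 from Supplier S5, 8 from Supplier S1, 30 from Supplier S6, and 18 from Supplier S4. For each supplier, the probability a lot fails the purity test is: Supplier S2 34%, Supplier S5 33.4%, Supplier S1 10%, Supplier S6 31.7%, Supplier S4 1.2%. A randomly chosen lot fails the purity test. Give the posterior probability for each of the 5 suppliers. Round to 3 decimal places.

Supplier S2 0.625, Supplier S5 0.197, Supplier S1 0.013, Supplier S6 0.160, Supplier S4 0.004

By Bayes' rule, posterior ∝ prior × likelihood:
  Supplier S2: 0.545 × 0.34 = 0.1853
  Supplier S5: 0.175 × 0.334 = 0.05845
  Supplier S1: 0.04 × 0.1 = 0.004
  Supplier S6: 0.15 × 0.317 = 0.04755
  Supplier S4: 0.09 × 0.012 = 0.00108
Sum = 0.29638.
P(Supplier S2 | off-spec) = 0.1853/0.29638 ≈ 0.625
P(Supplier S5 | off-spec) = 0.05845/0.29638 ≈ 0.197
P(Supplier S1 | off-spec) = 0.004/0.29638 ≈ 0.013
P(Supplier S6 | off-spec) = 0.04755/0.29638 ≈ 0.160
P(Supplier S4 | off-spec) = 0.00108/0.29638 ≈ 0.004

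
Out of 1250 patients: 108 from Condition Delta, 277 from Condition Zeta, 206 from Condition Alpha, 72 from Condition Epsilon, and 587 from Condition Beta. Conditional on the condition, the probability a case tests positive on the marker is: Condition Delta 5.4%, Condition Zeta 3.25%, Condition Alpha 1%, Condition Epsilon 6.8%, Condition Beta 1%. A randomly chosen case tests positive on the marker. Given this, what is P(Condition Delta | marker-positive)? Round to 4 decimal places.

0.2108

Prior × likelihood for each hypothesis:
  Condition Delta: 0.0864 × 0.054 = 0.0046656
  Condition Zeta: 0.2216 × 0.0325 = 0.007202
  Condition Alpha: 0.1648 × 0.01 = 0.001648
  Condition Epsilon: 0.0576 × 0.068 = 0.0039168
  Condition Beta: 0.4696 × 0.01 = 0.004696
Sum = 0.0221284.
P(Condition Delta | evidence) = 0.0046656 / 0.0221284 ≈ 0.2108.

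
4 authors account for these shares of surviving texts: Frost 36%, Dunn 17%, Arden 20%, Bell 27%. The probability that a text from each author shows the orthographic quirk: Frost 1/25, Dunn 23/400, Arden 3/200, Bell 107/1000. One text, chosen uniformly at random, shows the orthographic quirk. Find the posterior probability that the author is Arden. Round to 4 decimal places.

By Bayes' rule, posterior ∝ prior × likelihood:
  Frost: 0.36 × 0.04 = 0.0144
  Dunn: 0.17 × 0.0575 = 0.009775
  Arden: 0.2 × 0.015 = 0.003
  Bell: 0.27 × 0.107 = 0.02889
Normalizing constant = 0.056065.
P(Arden | evidence) = 0.003 / 0.056065 ≈ 0.0535.

0.0535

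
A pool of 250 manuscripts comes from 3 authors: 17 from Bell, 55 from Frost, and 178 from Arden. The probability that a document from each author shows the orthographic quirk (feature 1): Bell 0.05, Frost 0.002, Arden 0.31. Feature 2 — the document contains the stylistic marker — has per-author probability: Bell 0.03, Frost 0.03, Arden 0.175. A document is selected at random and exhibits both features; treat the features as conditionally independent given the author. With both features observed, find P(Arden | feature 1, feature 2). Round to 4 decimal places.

0.9970

Compute prior × likelihood for every hypothesis:
  Bell: 0.068 × 0.05 × 0.03 = 0.000102
  Frost: 0.22 × 0.002 × 0.03 = 0.0000132
  Arden: 0.712 × 0.31 × 0.175 = 0.038626
Normalizing constant = 0.0387412.
P(Arden | evidence) = 0.038626 / 0.0387412 ≈ 0.9970.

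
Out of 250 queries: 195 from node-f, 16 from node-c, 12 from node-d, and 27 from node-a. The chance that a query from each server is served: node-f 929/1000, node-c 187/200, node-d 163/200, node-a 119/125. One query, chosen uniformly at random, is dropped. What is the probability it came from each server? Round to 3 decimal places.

node-f 0.752, node-c 0.057, node-d 0.121, node-a 0.070

Taking complements, P(dropped | each) = node-f 0.071, node-c 0.065, node-d 0.185, node-a 0.048.
Unnormalized posteriors (prior × likelihood):
  node-f: 0.78 × 0.071 = 0.05538
  node-c: 0.064 × 0.065 = 0.00416
  node-d: 0.048 × 0.185 = 0.00888
  node-a: 0.108 × 0.048 = 0.005184
Total = 0.073604.
P(node-f | dropped) = 0.05538/0.073604 ≈ 0.752
P(node-c | dropped) = 0.00416/0.073604 ≈ 0.057
P(node-d | dropped) = 0.00888/0.073604 ≈ 0.121
P(node-a | dropped) = 0.005184/0.073604 ≈ 0.070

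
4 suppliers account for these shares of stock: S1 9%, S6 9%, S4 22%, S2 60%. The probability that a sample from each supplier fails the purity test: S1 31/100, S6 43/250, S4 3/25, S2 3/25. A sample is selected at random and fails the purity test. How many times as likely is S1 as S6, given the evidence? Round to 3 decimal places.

1.802

Prior × likelihood for each hypothesis:
  S1: 0.09 × 0.31 = 0.0279
  S6: 0.09 × 0.172 = 0.01548
  S4: 0.22 × 0.12 = 0.0264
  S2: 0.6 × 0.12 = 0.072
Sum = 0.14178.
The ratio is 0.0279 / 0.01548 (the normalizer cancels) = 1.802.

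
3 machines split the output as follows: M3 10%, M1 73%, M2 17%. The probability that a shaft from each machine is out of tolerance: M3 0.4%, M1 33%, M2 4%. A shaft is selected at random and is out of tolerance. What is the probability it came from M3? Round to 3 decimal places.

0.002

By Bayes' rule, posterior ∝ prior × likelihood:
  M3: 0.1 × 0.004 = 0.0004
  M1: 0.73 × 0.33 = 0.2409
  M2: 0.17 × 0.04 = 0.0068
Normalizing constant = 0.2481.
P(M3 | evidence) = 0.0004 / 0.2481 ≈ 0.002.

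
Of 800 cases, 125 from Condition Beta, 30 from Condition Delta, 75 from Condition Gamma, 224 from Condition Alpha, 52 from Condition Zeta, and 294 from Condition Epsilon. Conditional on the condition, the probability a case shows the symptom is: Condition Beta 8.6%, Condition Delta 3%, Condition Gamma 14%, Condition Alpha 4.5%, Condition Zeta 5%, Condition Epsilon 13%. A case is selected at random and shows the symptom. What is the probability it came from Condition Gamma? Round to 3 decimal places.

0.144

Compute prior × likelihood for every hypothesis:
  Condition Beta: 0.15625 × 0.086 = 0.0134375
  Condition Delta: 0.0375 × 0.03 = 0.001125
  Condition Gamma: 0.09375 × 0.14 = 0.013125
  Condition Alpha: 0.28 × 0.045 = 0.0126
  Condition Zeta: 0.065 × 0.05 = 0.00325
  Condition Epsilon: 0.3675 × 0.13 = 0.047775
Normalizing constant = 0.0913125.
P(Condition Gamma | evidence) = 0.013125 / 0.0913125 ≈ 0.144.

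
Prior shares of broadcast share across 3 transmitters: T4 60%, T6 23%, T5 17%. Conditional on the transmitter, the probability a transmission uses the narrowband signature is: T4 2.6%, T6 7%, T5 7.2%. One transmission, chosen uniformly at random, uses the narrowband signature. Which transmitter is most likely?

T6

Unnormalized posteriors (prior × likelihood):
  T4: 0.6 × 0.026 = 0.0156
  T6: 0.23 × 0.07 = 0.0161
  T5: 0.17 × 0.072 = 0.01224
Sum = 0.04394.
Largest term belongs to T6, so T6 is most probable.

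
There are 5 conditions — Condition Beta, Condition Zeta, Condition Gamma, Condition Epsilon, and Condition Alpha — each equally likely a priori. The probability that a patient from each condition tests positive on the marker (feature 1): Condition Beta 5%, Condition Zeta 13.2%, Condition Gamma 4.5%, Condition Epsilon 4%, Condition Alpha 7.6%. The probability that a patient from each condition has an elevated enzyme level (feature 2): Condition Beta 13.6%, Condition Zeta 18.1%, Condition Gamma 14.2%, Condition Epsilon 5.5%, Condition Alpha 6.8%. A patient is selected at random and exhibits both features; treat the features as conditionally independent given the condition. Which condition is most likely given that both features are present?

Condition Zeta

With a uniform prior (1/5 each), posterior ∝ likelihood:
  Condition Beta: 0.05 × 0.136 = 0.0068
  Condition Zeta: 0.132 × 0.181 = 0.023892
  Condition Gamma: 0.045 × 0.142 = 0.00639
  Condition Epsilon: 0.04 × 0.055 = 0.0022
  Condition Alpha: 0.076 × 0.068 = 0.005168
Sum = 0.04445.
Largest term belongs to Condition Zeta, so Condition Zeta is most probable.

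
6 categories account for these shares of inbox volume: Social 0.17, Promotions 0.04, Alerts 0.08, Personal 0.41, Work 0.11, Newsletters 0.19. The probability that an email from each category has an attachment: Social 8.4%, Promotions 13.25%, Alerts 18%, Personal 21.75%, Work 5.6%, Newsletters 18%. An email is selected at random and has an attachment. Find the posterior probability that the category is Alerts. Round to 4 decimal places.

By Bayes' rule, posterior ∝ prior × likelihood:
  Social: 0.17 × 0.084 = 0.01428
  Promotions: 0.04 × 0.1325 = 0.0053
  Alerts: 0.08 × 0.18 = 0.0144
  Personal: 0.41 × 0.2175 = 0.089175
  Work: 0.11 × 0.056 = 0.00616
  Newsletters: 0.19 × 0.18 = 0.0342
Sum = 0.163515.
P(Alerts | evidence) = 0.0144 / 0.163515 ≈ 0.0881.

0.0881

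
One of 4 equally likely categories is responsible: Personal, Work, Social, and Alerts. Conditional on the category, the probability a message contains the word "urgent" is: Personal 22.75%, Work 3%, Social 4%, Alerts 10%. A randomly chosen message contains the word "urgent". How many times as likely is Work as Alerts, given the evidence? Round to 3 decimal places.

With a uniform prior (1/4 each), posterior ∝ likelihood:
  Personal: 0.2275
  Work: 0.03
  Social: 0.04
  Alerts: 0.1
Normalizing constant = 0.3975.
The ratio is 0.03 / 0.1 (the normalizer cancels) = 0.300.

0.300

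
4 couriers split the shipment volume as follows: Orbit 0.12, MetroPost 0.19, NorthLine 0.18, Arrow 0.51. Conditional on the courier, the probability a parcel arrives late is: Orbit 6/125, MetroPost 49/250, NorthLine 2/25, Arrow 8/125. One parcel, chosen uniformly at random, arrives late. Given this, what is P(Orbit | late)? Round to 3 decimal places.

0.064

Unnormalized posteriors (prior × likelihood):
  Orbit: 0.12 × 0.048 = 0.00576
  MetroPost: 0.19 × 0.196 = 0.03724
  NorthLine: 0.18 × 0.08 = 0.0144
  Arrow: 0.51 × 0.064 = 0.03264
Normalizing constant = 0.09004.
P(Orbit | evidence) = 0.00576 / 0.09004 ≈ 0.064.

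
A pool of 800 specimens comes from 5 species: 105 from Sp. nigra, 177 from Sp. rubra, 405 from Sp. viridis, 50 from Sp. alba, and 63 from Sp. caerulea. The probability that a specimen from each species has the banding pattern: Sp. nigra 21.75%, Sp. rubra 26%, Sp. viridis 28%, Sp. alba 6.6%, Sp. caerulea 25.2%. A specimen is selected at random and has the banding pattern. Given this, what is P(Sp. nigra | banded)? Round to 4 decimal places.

By Bayes' rule, posterior ∝ prior × likelihood:
  Sp. nigra: 0.13125 × 0.2175 = 0.028546875
  Sp. rubra: 0.22125 × 0.26 = 0.057525
  Sp. viridis: 0.50625 × 0.28 = 0.14175
  Sp. alba: 0.0625 × 0.066 = 0.004125
  Sp. caerulea: 0.07875 × 0.252 = 0.019845
Total = 0.251791875.
P(Sp. nigra | evidence) = 0.028546875 / 0.251791875 ≈ 0.1134.

0.1134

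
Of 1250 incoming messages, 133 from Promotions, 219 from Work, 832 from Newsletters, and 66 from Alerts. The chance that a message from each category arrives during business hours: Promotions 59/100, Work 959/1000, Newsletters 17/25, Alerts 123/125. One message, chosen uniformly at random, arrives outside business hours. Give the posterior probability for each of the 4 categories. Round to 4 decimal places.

Taking complements, P(off-hours | each) = Promotions 0.41, Work 0.041, Newsletters 0.32, Alerts 0.016.
Prior × likelihood for each hypothesis:
  Promotions: 0.1064 × 0.41 = 0.043624
  Work: 0.1752 × 0.041 = 0.0071832
  Newsletters: 0.6656 × 0.32 = 0.212992
  Alerts: 0.0528 × 0.016 = 0.0008448
Sum = 0.264644.
P(Promotions | off-hours) = 0.043624/0.264644 ≈ 0.1648
P(Work | off-hours) = 0.0071832/0.264644 ≈ 0.0271
P(Newsletters | off-hours) = 0.212992/0.264644 ≈ 0.8048
P(Alerts | off-hours) = 0.0008448/0.264644 ≈ 0.0032
(Check: 0.1648+0.0271+0.8048+0.0032 = 0.9999.)

Promotions 0.1648, Work 0.0271, Newsletters 0.8048, Alerts 0.0032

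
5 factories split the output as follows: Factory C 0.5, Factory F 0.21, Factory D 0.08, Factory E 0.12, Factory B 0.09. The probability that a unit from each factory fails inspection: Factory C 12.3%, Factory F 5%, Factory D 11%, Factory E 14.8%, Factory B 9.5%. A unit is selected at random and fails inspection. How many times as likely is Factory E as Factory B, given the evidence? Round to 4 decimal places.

2.0772

Compute prior × likelihood for every hypothesis:
  Factory C: 0.5 × 0.123 = 0.0615
  Factory F: 0.21 × 0.05 = 0.0105
  Factory D: 0.08 × 0.11 = 0.0088
  Factory E: 0.12 × 0.148 = 0.01776
  Factory B: 0.09 × 0.095 = 0.00855
Total = 0.10711.
The ratio is 0.01776 / 0.00855 (the normalizer cancels) = 2.0772.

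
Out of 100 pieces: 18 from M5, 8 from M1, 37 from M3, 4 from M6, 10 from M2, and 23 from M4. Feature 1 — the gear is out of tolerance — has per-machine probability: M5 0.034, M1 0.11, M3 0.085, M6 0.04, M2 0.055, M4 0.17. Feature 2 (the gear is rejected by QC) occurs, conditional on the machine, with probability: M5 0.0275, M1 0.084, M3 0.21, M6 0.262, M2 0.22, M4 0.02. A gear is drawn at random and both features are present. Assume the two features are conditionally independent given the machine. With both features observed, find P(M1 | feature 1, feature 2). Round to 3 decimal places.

Prior × likelihood for each hypothesis:
  M5: 0.18 × 0.034 × 0.0275 = 0.0001683
  M1: 0.08 × 0.11 × 0.084 = 0.0007392
  M3: 0.37 × 0.085 × 0.21 = 0.0066045
  M6: 0.04 × 0.04 × 0.262 = 0.0004192
  M2: 0.1 × 0.055 × 0.22 = 0.00121
  M4: 0.23 × 0.17 × 0.02 = 0.000782
Normalizing constant = 0.0099232.
P(M1 | evidence) = 0.0007392 / 0.0099232 ≈ 0.074.

0.074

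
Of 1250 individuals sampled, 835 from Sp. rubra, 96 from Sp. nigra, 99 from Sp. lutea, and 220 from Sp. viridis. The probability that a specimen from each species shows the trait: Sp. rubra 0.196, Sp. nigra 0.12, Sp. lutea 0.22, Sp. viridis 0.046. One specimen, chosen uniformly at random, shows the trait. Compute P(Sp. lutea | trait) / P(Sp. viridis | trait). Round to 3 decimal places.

2.152

Compute prior × likelihood for every hypothesis:
  Sp. rubra: 0.668 × 0.196 = 0.130928
  Sp. nigra: 0.0768 × 0.12 = 0.009216
  Sp. lutea: 0.0792 × 0.22 = 0.017424
  Sp. viridis: 0.176 × 0.046 = 0.008096
Total = 0.165664.
The ratio is 0.017424 / 0.008096 (the normalizer cancels) = 2.152.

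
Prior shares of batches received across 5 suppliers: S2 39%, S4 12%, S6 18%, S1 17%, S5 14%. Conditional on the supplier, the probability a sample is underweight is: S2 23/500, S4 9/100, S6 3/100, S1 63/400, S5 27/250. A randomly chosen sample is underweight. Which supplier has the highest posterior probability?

S1

Prior × likelihood for each hypothesis:
  S2: 0.39 × 0.046 = 0.01794
  S4: 0.12 × 0.09 = 0.0108
  S6: 0.18 × 0.03 = 0.0054
  S1: 0.17 × 0.1575 = 0.026775
  S5: 0.14 × 0.108 = 0.01512
Normalizing constant = 0.076035.
Largest term belongs to S1, so S1 is most probable.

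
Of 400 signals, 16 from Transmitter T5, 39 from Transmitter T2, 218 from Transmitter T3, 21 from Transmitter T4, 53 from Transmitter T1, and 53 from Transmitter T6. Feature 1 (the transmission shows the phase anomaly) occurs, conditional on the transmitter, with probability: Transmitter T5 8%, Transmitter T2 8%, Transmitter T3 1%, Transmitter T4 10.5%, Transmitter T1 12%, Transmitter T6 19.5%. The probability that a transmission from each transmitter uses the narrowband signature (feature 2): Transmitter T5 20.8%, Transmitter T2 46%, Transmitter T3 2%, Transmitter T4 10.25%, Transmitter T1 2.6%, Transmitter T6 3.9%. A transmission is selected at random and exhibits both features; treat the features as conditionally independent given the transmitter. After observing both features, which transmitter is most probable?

Prior × likelihood for each hypothesis:
  Transmitter T5: 0.04 × 0.08 × 0.208 = 0.0006656
  Transmitter T2: 0.0975 × 0.08 × 0.46 = 0.003588
  Transmitter T3: 0.545 × 0.01 × 0.02 = 0.000109
  Transmitter T4: 0.0525 × 0.105 × 0.1025 = 0.00056503125
  Transmitter T1: 0.1325 × 0.12 × 0.026 = 0.0004134
  Transmitter T6: 0.1325 × 0.195 × 0.039 = 0.0010076625
Sum = 0.00634869375.
Largest term belongs to Transmitter T2, so Transmitter T2 is most probable.

Transmitter T2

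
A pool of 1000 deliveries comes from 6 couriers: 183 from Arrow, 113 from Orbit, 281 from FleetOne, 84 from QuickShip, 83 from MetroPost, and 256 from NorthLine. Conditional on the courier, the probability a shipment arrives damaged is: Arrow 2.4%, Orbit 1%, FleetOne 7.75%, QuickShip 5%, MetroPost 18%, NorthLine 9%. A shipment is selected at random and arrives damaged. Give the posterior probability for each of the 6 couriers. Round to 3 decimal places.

Compute prior × likelihood for every hypothesis:
  Arrow: 0.183 × 0.024 = 0.004392
  Orbit: 0.113 × 0.01 = 0.00113
  FleetOne: 0.281 × 0.0775 = 0.0217775
  QuickShip: 0.084 × 0.05 = 0.0042
  MetroPost: 0.083 × 0.18 = 0.01494
  NorthLine: 0.256 × 0.09 = 0.02304
Total = 0.0694795.
P(Arrow | damaged) = 0.004392/0.0694795 ≈ 0.063
P(Orbit | damaged) = 0.00113/0.0694795 ≈ 0.016
P(FleetOne | damaged) = 0.0217775/0.0694795 ≈ 0.313
P(QuickShip | damaged) = 0.0042/0.0694795 ≈ 0.060
P(MetroPost | damaged) = 0.01494/0.0694795 ≈ 0.215
P(NorthLine | damaged) = 0.02304/0.0694795 ≈ 0.332

Arrow 0.063, Orbit 0.016, FleetOne 0.313, QuickShip 0.060, MetroPost 0.215, NorthLine 0.332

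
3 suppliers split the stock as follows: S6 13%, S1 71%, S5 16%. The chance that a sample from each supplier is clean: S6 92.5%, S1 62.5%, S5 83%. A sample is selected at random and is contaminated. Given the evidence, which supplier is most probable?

Taking complements, P(contaminated | each) = S6 0.075, S1 0.375, S5 0.17.
Compute prior × likelihood for every hypothesis:
  S6: 0.13 × 0.075 = 0.00975
  S1: 0.71 × 0.375 = 0.26625
  S5: 0.16 × 0.17 = 0.0272
Normalizing constant = 0.3032.
Largest term belongs to S1, so S1 is most probable.

S1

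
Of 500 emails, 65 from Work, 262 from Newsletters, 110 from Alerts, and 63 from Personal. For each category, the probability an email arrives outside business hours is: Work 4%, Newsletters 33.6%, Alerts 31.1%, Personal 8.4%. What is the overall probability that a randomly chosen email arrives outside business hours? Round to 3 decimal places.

0.260

By Bayes' rule, posterior ∝ prior × likelihood:
  Work: 0.13 × 0.04 = 0.0052
  Newsletters: 0.524 × 0.336 = 0.176064
  Alerts: 0.22 × 0.311 = 0.06842
  Personal: 0.126 × 0.084 = 0.010584
P(off-hours) = 0.0052 + 0.176064 + 0.06842 + 0.010584 = 0.260268 → 0.260.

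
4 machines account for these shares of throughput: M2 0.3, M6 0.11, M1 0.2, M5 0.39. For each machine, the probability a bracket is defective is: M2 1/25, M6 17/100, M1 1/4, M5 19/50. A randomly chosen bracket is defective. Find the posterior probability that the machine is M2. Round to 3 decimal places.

Prior × likelihood for each hypothesis:
  M2: 0.3 × 0.04 = 0.012
  M6: 0.11 × 0.17 = 0.0187
  M1: 0.2 × 0.25 = 0.05
  M5: 0.39 × 0.38 = 0.1482
Normalizing constant = 0.2289.
P(M2 | evidence) = 0.012 / 0.2289 ≈ 0.052.

0.052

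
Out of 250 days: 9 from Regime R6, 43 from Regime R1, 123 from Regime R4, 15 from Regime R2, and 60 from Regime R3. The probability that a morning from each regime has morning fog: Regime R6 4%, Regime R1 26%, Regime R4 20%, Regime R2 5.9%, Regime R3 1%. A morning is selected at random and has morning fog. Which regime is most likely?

Unnormalized posteriors (prior × likelihood):
  Regime R6: 0.036 × 0.04 = 0.00144
  Regime R1: 0.172 × 0.26 = 0.04472
  Regime R4: 0.492 × 0.2 = 0.0984
  Regime R2: 0.06 × 0.059 = 0.00354
  Regime R3: 0.24 × 0.01 = 0.0024
Total = 0.1505.
Largest term belongs to Regime R4, so Regime R4 is most probable.

Regime R4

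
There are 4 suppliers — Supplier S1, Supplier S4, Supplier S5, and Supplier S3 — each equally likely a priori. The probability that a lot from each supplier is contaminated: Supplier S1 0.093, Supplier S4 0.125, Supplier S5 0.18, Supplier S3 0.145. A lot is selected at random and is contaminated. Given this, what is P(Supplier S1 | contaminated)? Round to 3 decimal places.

0.171

With a uniform prior (1/4 each), posterior ∝ likelihood:
  Supplier S1: 0.093
  Supplier S4: 0.125
  Supplier S5: 0.18
  Supplier S3: 0.145
Sum = 0.543.
P(Supplier S1 | evidence) = 0.093 / 0.543 ≈ 0.171.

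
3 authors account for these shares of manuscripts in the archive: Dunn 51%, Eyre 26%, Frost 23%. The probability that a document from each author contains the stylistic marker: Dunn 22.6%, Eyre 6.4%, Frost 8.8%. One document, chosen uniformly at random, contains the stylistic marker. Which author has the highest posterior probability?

Dunn

By Bayes' rule, posterior ∝ prior × likelihood:
  Dunn: 0.51 × 0.226 = 0.11526
  Eyre: 0.26 × 0.064 = 0.01664
  Frost: 0.23 × 0.088 = 0.02024
Sum = 0.15214.
Largest term belongs to Dunn, so Dunn is most probable.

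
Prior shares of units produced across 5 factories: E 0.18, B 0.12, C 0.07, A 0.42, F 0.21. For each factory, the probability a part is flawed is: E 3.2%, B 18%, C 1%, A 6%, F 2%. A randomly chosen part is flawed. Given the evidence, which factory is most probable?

By Bayes' rule, posterior ∝ prior × likelihood:
  E: 0.18 × 0.032 = 0.00576
  B: 0.12 × 0.18 = 0.0216
  C: 0.07 × 0.01 = 0.0007
  A: 0.42 × 0.06 = 0.0252
  F: 0.21 × 0.02 = 0.0042
Normalizing constant = 0.05746.
Largest term belongs to A, so A is most probable.

A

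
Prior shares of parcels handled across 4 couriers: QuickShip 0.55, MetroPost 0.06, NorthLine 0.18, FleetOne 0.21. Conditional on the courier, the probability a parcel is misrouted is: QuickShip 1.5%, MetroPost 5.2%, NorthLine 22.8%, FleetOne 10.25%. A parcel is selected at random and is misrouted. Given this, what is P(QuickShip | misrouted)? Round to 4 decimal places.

By Bayes' rule, posterior ∝ prior × likelihood:
  QuickShip: 0.55 × 0.015 = 0.00825
  MetroPost: 0.06 × 0.052 = 0.00312
  NorthLine: 0.18 × 0.228 = 0.04104
  FleetOne: 0.21 × 0.1025 = 0.021525
Normalizing constant = 0.073935.
P(QuickShip | evidence) = 0.00825 / 0.073935 ≈ 0.1116.

0.1116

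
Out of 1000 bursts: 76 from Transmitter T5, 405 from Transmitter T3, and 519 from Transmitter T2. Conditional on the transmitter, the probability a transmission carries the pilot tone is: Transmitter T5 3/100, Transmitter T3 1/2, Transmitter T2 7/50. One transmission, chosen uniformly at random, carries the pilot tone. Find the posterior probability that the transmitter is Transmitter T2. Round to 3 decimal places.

0.262

Prior × likelihood for each hypothesis:
  Transmitter T5: 0.076 × 0.03 = 0.00228
  Transmitter T3: 0.405 × 0.5 = 0.2025
  Transmitter T2: 0.519 × 0.14 = 0.07266
Normalizing constant = 0.27744.
P(Transmitter T2 | evidence) = 0.07266 / 0.27744 ≈ 0.262.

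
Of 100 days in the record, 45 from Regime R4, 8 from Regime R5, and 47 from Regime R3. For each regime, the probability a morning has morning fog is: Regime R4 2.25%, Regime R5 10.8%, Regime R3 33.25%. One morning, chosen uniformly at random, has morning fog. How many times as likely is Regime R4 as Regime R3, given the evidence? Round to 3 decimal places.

0.065

Compute prior × likelihood for every hypothesis:
  Regime R4: 0.45 × 0.0225 = 0.010125
  Regime R5: 0.08 × 0.108 = 0.00864
  Regime R3: 0.47 × 0.3325 = 0.156275
Normalizing constant = 0.17504.
The ratio is 0.010125 / 0.156275 (the normalizer cancels) = 0.065.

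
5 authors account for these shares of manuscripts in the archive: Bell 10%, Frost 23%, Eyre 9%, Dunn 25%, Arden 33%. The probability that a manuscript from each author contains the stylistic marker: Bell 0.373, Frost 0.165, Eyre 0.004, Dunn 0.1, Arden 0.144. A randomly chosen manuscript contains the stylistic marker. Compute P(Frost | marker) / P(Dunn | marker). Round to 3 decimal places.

1.518

By Bayes' rule, posterior ∝ prior × likelihood:
  Bell: 0.1 × 0.373 = 0.0373
  Frost: 0.23 × 0.165 = 0.03795
  Eyre: 0.09 × 0.004 = 0.00036
  Dunn: 0.25 × 0.1 = 0.025
  Arden: 0.33 × 0.144 = 0.04752
Sum = 0.14813.
The ratio is 0.03795 / 0.025 (the normalizer cancels) = 1.518.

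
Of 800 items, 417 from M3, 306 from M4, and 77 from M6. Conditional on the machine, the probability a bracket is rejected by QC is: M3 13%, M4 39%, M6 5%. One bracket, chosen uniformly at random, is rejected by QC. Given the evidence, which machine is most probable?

M4

Unnormalized posteriors (prior × likelihood):
  M3: 0.52125 × 0.13 = 0.0677625
  M4: 0.3825 × 0.39 = 0.149175
  M6: 0.09625 × 0.05 = 0.0048125
Total = 0.22175.
Largest term belongs to M4, so M4 is most probable.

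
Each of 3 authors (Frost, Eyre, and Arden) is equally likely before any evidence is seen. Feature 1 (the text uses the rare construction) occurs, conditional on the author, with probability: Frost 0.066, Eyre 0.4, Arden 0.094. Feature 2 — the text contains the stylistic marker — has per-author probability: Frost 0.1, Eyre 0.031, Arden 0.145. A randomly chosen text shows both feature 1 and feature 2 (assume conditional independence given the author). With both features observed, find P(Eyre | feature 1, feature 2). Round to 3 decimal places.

With a uniform prior (1/3 each), posterior ∝ likelihood:
  Frost: 0.066 × 0.1 = 0.0066
  Eyre: 0.4 × 0.031 = 0.0124
  Arden: 0.094 × 0.145 = 0.01363
Normalizing constant = 0.03263.
P(Eyre | evidence) = 0.0124 / 0.03263 ≈ 0.380.

0.380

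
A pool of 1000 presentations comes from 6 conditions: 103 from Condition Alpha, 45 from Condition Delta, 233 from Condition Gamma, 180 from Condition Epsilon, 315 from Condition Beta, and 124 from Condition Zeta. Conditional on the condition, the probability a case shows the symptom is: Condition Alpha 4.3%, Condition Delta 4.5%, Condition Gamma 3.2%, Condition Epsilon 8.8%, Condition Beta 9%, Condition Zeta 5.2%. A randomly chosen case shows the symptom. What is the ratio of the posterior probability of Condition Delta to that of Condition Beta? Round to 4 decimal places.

0.0714

By Bayes' rule, posterior ∝ prior × likelihood:
  Condition Alpha: 0.103 × 0.043 = 0.004429
  Condition Delta: 0.045 × 0.045 = 0.002025
  Condition Gamma: 0.233 × 0.032 = 0.007456
  Condition Epsilon: 0.18 × 0.088 = 0.01584
  Condition Beta: 0.315 × 0.09 = 0.02835
  Condition Zeta: 0.124 × 0.052 = 0.006448
Normalizing constant = 0.064548.
The ratio is 0.002025 / 0.02835 (the normalizer cancels) = 0.0714.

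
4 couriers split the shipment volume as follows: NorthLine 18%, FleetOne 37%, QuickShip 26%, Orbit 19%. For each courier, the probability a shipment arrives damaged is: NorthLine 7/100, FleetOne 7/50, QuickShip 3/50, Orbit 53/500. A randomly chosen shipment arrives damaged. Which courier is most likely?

FleetOne

By Bayes' rule, posterior ∝ prior × likelihood:
  NorthLine: 0.18 × 0.07 = 0.0126
  FleetOne: 0.37 × 0.14 = 0.0518
  QuickShip: 0.26 × 0.06 = 0.0156
  Orbit: 0.19 × 0.106 = 0.02014
Sum = 0.10014.
Largest term belongs to FleetOne, so FleetOne is most probable.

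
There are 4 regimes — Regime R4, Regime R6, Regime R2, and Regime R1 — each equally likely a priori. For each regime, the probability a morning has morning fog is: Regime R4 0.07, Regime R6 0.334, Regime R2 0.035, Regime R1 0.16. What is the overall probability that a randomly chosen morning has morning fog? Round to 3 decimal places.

Since the prior is uniform, the posterior is proportional to the likelihood:
  Regime R4: 0.07
  Regime R6: 0.334
  Regime R2: 0.035
  Regime R1: 0.16
P(fog) = (1/4) × (0.07 + 0.334 + 0.035 + 0.16) = 0.599/4 ≈ 0.150.

0.150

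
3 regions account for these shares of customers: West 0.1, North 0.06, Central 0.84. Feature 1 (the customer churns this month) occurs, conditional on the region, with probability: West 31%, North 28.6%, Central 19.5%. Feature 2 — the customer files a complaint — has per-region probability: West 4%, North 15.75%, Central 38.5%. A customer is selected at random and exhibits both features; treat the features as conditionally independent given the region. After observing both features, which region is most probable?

Central

By Bayes' rule, posterior ∝ prior × likelihood:
  West: 0.1 × 0.31 × 0.04 = 0.00124
  North: 0.06 × 0.286 × 0.1575 = 0.0027027
  Central: 0.84 × 0.195 × 0.385 = 0.063063
Total = 0.0670057.
Largest term belongs to Central, so Central is most probable.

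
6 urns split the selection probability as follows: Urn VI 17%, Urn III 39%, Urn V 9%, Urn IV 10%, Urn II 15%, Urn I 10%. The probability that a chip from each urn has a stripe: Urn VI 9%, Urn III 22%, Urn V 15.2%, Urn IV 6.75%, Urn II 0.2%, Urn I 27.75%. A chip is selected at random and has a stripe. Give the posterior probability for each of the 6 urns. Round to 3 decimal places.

Urn VI 0.102, Urn III 0.574, Urn V 0.091, Urn IV 0.045, Urn II 0.002, Urn I 0.186

By Bayes' rule, posterior ∝ prior × likelihood:
  Urn VI: 0.17 × 0.09 = 0.0153
  Urn III: 0.39 × 0.22 = 0.0858
  Urn V: 0.09 × 0.152 = 0.01368
  Urn IV: 0.1 × 0.0675 = 0.00675
  Urn II: 0.15 × 0.002 = 0.0003
  Urn I: 0.1 × 0.2775 = 0.02775
Sum = 0.14958.
P(Urn VI | striped) = 0.0153/0.14958 ≈ 0.102
P(Urn III | striped) = 0.0858/0.14958 ≈ 0.574
P(Urn V | striped) = 0.01368/0.14958 ≈ 0.091
P(Urn IV | striped) = 0.00675/0.14958 ≈ 0.045
P(Urn II | striped) = 0.0003/0.14958 ≈ 0.002
P(Urn I | striped) = 0.02775/0.14958 ≈ 0.186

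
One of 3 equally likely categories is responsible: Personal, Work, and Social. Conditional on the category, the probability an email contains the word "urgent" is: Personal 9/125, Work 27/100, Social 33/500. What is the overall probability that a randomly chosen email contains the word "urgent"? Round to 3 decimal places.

Since the prior is uniform, the posterior is proportional to the likelihood:
  Personal: 0.072
  Work: 0.27
  Social: 0.066
P(urgent-flag) = (1/3) × (0.072 + 0.27 + 0.066) = 0.408/3 ≈ 0.136.

0.136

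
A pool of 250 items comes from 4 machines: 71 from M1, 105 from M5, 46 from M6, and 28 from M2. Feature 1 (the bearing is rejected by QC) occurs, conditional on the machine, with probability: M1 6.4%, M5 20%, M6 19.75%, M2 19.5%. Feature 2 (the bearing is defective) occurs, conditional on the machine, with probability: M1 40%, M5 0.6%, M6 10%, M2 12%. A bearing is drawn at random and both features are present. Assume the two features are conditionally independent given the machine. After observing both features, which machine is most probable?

By Bayes' rule, posterior ∝ prior × likelihood:
  M1: 0.284 × 0.064 × 0.4 = 0.0072704
  M5: 0.42 × 0.2 × 0.006 = 0.000504
  M6: 0.184 × 0.1975 × 0.1 = 0.003634
  M2: 0.112 × 0.195 × 0.12 = 0.0026208
Normalizing constant = 0.0140292.
Largest term belongs to M1, so M1 is most probable.

M1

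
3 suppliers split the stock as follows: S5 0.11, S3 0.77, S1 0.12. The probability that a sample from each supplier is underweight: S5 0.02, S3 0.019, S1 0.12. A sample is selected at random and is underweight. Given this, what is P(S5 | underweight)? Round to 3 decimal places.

By Bayes' rule, posterior ∝ prior × likelihood:
  S5: 0.11 × 0.02 = 0.0022
  S3: 0.77 × 0.019 = 0.01463
  S1: 0.12 × 0.12 = 0.0144
Total = 0.03123.
P(S5 | evidence) = 0.0022 / 0.03123 ≈ 0.070.

0.070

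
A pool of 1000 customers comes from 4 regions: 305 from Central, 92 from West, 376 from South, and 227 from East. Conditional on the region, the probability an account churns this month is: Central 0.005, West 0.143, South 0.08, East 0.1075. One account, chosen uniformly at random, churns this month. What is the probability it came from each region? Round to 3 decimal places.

Central 0.022, West 0.190, South 0.435, East 0.353

Prior × likelihood for each hypothesis:
  Central: 0.305 × 0.005 = 0.001525
  West: 0.092 × 0.143 = 0.013156
  South: 0.376 × 0.08 = 0.03008
  East: 0.227 × 0.1075 = 0.0244025
Normalizing constant = 0.0691635.
P(Central | churn) = 0.001525/0.0691635 ≈ 0.022
P(West | churn) = 0.013156/0.0691635 ≈ 0.190
P(South | churn) = 0.03008/0.0691635 ≈ 0.435
P(East | churn) = 0.0244025/0.0691635 ≈ 0.353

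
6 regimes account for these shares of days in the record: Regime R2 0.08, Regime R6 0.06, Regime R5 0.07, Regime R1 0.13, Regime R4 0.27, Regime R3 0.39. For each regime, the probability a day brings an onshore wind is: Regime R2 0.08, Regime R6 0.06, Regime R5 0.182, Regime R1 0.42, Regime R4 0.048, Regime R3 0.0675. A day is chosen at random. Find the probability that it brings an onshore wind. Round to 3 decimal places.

0.117

Unnormalized posteriors (prior × likelihood):
  Regime R2: 0.08 × 0.08 = 0.0064
  Regime R6: 0.06 × 0.06 = 0.0036
  Regime R5: 0.07 × 0.182 = 0.01274
  Regime R1: 0.13 × 0.42 = 0.0546
  Regime R4: 0.27 × 0.048 = 0.01296
  Regime R3: 0.39 × 0.0675 = 0.026325
P(onshore) = 0.0064 + 0.0036 + 0.01274 + 0.0546 + 0.01296 + 0.026325 = 0.116625 → 0.117.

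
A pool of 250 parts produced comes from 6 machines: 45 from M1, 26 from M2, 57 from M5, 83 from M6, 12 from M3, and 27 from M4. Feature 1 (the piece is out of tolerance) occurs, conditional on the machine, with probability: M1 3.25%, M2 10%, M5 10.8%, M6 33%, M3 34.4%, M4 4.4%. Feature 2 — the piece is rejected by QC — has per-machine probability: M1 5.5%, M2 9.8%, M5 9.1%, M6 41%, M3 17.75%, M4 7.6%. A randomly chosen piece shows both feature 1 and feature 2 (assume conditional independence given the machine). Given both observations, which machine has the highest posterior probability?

M6

By Bayes' rule, posterior ∝ prior × likelihood:
  M1: 0.18 × 0.0325 × 0.055 = 0.00032175
  M2: 0.104 × 0.1 × 0.098 = 0.0010192
  M5: 0.228 × 0.108 × 0.091 = 0.002240784
  M6: 0.332 × 0.33 × 0.41 = 0.0449196
  M3: 0.048 × 0.344 × 0.1775 = 0.00293088
  M4: 0.108 × 0.044 × 0.076 = 0.000361152
Normalizing constant = 0.051793366.
Largest term belongs to M6, so M6 is most probable.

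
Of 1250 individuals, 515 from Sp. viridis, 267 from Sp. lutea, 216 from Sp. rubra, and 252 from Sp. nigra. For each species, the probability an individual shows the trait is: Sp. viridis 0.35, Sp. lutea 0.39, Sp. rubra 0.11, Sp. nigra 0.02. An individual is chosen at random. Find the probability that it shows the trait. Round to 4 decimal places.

0.2505

Prior × likelihood for each hypothesis:
  Sp. viridis: 0.412 × 0.35 = 0.1442
  Sp. lutea: 0.2136 × 0.39 = 0.083304
  Sp. rubra: 0.1728 × 0.11 = 0.019008
  Sp. nigra: 0.2016 × 0.02 = 0.004032
P(trait) = 0.1442 + 0.083304 + 0.019008 + 0.004032 = 0.250544 → 0.2505.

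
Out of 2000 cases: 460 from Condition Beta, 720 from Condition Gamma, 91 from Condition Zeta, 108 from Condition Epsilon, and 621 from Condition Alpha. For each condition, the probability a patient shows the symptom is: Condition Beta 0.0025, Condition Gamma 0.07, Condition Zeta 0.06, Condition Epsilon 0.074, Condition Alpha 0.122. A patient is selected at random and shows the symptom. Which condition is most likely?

Condition Alpha

Compute prior × likelihood for every hypothesis:
  Condition Beta: 0.23 × 0.0025 = 0.000575
  Condition Gamma: 0.36 × 0.07 = 0.0252
  Condition Zeta: 0.0455 × 0.06 = 0.00273
  Condition Epsilon: 0.054 × 0.074 = 0.003996
  Condition Alpha: 0.3105 × 0.122 = 0.037881
Sum = 0.070382.
Largest term belongs to Condition Alpha, so Condition Alpha is most probable.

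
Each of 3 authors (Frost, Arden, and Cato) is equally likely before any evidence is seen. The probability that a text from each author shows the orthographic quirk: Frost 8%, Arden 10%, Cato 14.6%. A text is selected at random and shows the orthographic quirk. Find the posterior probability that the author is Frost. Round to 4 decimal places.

0.2454

With a uniform prior (1/3 each), posterior ∝ likelihood:
  Frost: 0.08
  Arden: 0.1
  Cato: 0.146
Normalizing constant = 0.326.
P(Frost | evidence) = 0.08 / 0.326 ≈ 0.2454.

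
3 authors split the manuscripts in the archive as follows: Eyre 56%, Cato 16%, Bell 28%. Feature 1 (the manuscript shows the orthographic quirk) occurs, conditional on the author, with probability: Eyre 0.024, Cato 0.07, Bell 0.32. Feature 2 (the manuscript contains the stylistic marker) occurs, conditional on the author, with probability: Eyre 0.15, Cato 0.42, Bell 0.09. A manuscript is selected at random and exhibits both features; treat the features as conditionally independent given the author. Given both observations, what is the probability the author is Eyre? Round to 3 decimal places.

0.136

By Bayes' rule, posterior ∝ prior × likelihood:
  Eyre: 0.56 × 0.024 × 0.15 = 0.002016
  Cato: 0.16 × 0.07 × 0.42 = 0.004704
  Bell: 0.28 × 0.32 × 0.09 = 0.008064
Sum = 0.014784.
P(Eyre | evidence) = 0.002016 / 0.014784 ≈ 0.136.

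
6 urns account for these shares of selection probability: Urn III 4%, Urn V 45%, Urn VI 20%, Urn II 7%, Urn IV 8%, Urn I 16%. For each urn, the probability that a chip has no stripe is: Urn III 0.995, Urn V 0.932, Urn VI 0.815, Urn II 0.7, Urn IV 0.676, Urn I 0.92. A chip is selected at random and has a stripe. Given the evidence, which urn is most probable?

Taking complements, P(striped | each) = Urn III 0.005, Urn V 0.068, Urn VI 0.185, Urn II 0.3, Urn IV 0.324, Urn I 0.08.
By Bayes' rule, posterior ∝ prior × likelihood:
  Urn III: 0.04 × 0.005 = 0.0002
  Urn V: 0.45 × 0.068 = 0.0306
  Urn VI: 0.2 × 0.185 = 0.037
  Urn II: 0.07 × 0.3 = 0.021
  Urn IV: 0.08 × 0.324 = 0.02592
  Urn I: 0.16 × 0.08 = 0.0128
Total = 0.12752.
Largest term belongs to Urn VI, so Urn VI is most probable.

Urn VI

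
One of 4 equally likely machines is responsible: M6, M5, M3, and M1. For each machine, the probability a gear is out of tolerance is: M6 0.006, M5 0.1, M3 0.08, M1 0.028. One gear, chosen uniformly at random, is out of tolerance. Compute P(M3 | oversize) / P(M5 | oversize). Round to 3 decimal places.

0.800

With a uniform prior (1/4 each), posterior ∝ likelihood:
  M6: 0.006
  M5: 0.1
  M3: 0.08
  M1: 0.028
Sum = 0.214.
The ratio is 0.08 / 0.1 (the normalizer cancels) = 0.800.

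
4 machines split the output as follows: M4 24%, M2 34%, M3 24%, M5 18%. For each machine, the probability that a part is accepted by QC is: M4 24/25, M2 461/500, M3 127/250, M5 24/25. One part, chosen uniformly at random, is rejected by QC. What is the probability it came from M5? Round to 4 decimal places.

0.0446

Taking complements, P(rejected | each) = M4 0.04, M2 0.078, M3 0.492, M5 0.04.
Unnormalized posteriors (prior × likelihood):
  M4: 0.24 × 0.04 = 0.0096
  M2: 0.34 × 0.078 = 0.02652
  M3: 0.24 × 0.492 = 0.11808
  M5: 0.18 × 0.04 = 0.0072
Sum = 0.1614.
P(M5 | evidence) = 0.0072 / 0.1614 ≈ 0.0446.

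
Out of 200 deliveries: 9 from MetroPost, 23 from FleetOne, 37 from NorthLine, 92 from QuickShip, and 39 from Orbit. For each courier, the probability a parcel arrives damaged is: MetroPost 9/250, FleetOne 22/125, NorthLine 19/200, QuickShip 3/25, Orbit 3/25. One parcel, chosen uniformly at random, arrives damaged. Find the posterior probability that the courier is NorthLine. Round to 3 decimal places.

By Bayes' rule, posterior ∝ prior × likelihood:
  MetroPost: 0.045 × 0.036 = 0.00162
  FleetOne: 0.115 × 0.176 = 0.02024
  NorthLine: 0.185 × 0.095 = 0.017575
  QuickShip: 0.46 × 0.12 = 0.0552
  Orbit: 0.195 × 0.12 = 0.0234
Total = 0.118035.
P(NorthLine | evidence) = 0.017575 / 0.118035 ≈ 0.149.

0.149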